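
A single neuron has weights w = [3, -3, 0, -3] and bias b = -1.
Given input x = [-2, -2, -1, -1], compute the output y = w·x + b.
y = 2

y = (3)(-2) + (-3)(-2) + (0)(-1) + (-3)(-1) + -1 = 2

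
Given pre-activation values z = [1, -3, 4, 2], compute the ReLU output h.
h = [1, 0, 4, 2]

ReLU applied element-wise: max(0,1)=1, max(0,-3)=0, max(0,4)=4, max(0,2)=2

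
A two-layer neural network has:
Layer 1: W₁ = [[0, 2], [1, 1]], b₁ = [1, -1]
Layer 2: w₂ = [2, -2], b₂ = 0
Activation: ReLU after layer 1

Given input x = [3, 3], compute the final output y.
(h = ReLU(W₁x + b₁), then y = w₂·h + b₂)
y = 4

Layer 1 pre-activation: z₁ = [7, 5]
After ReLU: h = [7, 5]
Layer 2 output: y = 2×7 + -2×5 + 0 = 4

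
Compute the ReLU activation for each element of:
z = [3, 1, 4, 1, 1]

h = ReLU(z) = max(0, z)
h = [3, 1, 4, 1, 1]

ReLU applied element-wise: max(0,3)=3, max(0,1)=1, max(0,4)=4, max(0,1)=1, max(0,1)=1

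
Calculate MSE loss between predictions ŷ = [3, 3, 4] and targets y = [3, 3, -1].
MSE = 8.333

MSE = (1/3)((3-3)² + (3-3)² + (4--1)²) = (1/3)(0 + 0 + 25) = 8.333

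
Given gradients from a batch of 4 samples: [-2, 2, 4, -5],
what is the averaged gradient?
Average gradient = -0.25

Average = (1/4)(-2 + 2 + 4 + -5) = -1/4 = -0.25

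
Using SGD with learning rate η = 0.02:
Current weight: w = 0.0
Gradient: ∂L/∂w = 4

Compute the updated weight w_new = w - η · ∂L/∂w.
w_new = -0.08

w_new = w - η·∂L/∂w = 0.0 - 0.02×(4) = 0.0 - (0.08) = -0.08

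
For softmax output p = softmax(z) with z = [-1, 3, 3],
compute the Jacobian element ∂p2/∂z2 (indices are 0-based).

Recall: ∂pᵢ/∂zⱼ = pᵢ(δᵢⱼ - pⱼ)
∂p2/∂z2 = 0.25

p = softmax(z) = [0.009075, 0.4955, 0.4955]
p2 = 0.4955

∂p2/∂z2 = p2(1 - p2) = 0.4955 × (1 - 0.4955) = 0.25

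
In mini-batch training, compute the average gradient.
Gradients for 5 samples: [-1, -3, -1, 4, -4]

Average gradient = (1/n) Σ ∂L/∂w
Average gradient = -1

Average = (1/5)(-1 + -3 + -1 + 4 + -4) = -5/5 = -1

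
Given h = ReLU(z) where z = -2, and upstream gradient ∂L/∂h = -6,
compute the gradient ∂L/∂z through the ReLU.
∂L/∂z = 0

h = ReLU(-2) = 0
Since z < 0: ∂h/∂z = 0
∂L/∂z = ∂L/∂h · ∂h/∂z = -6 × 0 = 0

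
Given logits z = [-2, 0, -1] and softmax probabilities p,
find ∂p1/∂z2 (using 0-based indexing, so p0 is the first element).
∂p1/∂z2 = -0.1628

p = softmax(z) = [0.09003, 0.6652, 0.2447]
p1 = 0.6652, p2 = 0.2447

∂p1/∂z2 = -p1 × p2 = -0.6652 × 0.2447 = -0.1628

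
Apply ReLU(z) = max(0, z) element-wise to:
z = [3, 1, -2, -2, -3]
h = [3, 1, 0, 0, 0]

ReLU applied element-wise: max(0,3)=3, max(0,1)=1, max(0,-2)=0, max(0,-2)=0, max(0,-3)=0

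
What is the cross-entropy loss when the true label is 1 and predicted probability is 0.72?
L = 0.3285

L = -1·log(0.72) - 0·log(0.28) = -log(0.72) = 0.3285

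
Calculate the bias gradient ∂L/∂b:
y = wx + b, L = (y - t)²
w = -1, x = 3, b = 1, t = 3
∂L/∂b = -10

y = wx + b = (-1)(3) + 1 = -2
∂L/∂y = 2(y - t) = 2(-2 - 3) = -10
∂y/∂b = 1
∂L/∂b = ∂L/∂y · ∂y/∂b = -10 × 1 = -10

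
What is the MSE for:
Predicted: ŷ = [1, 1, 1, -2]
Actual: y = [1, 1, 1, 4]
MSE = 9

MSE = (1/4)((1-1)² + (1-1)² + (1-1)² + (-2-4)²) = (1/4)(0 + 0 + 0 + 36) = 9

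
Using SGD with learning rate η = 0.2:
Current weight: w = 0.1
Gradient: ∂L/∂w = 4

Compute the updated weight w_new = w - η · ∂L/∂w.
w_new = -0.7

w_new = w - η·∂L/∂w = 0.1 - 0.2×(4) = 0.1 - (0.8) = -0.7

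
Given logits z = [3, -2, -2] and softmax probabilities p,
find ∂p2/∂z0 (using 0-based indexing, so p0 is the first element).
∂p2/∂z0 = -0.00656

p = softmax(z) = [0.9867, 0.006648, 0.006648]
p2 = 0.006648, p0 = 0.9867

∂p2/∂z0 = -p2 × p0 = -0.006648 × 0.9867 = -0.00656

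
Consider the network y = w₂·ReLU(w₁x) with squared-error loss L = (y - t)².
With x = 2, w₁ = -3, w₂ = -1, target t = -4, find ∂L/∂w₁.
∂L/∂w₁ = 0

Forward pass:
z = w₁x = -3×2 = -6
h = ReLU(-6) = 0
y = w₂h = -1×0 = 0

Backward pass:
∂L/∂y = 2(y - t) = 2(0 - -4) = 8
∂y/∂h = w₂ = -1
∂h/∂z = 0 (ReLU derivative)
∂z/∂w₁ = x = 2

∂L/∂w₁ = 8 × -1 × 0 × 2 = 0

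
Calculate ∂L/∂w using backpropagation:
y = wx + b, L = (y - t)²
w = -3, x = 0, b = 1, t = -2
∂L/∂w = 0

y = wx + b = (-3)(0) + 1 = 1
∂L/∂y = 2(y - t) = 2(1 - -2) = 6
∂y/∂w = x = 0
∂L/∂w = ∂L/∂y · ∂y/∂w = 6 × 0 = 0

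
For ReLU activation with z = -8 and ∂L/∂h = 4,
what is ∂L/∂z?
∂L/∂z = 0

h = ReLU(-8) = 0
Since z < 0: ∂h/∂z = 0
∂L/∂z = ∂L/∂h · ∂h/∂z = 4 × 0 = 0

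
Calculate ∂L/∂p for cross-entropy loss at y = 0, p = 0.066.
∂L/∂p = 1.071

∂L/∂p = -y/p + (1-y)/(1-p) = 0 + 1/0.934 = 1.071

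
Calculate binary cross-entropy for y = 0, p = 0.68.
L = 1.139

L = -0·log(0.68) - 1·log(0.32) = -log(0.32) = 1.139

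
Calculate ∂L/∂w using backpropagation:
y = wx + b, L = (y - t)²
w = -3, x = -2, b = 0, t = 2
∂L/∂w = -16

y = wx + b = (-3)(-2) + 0 = 6
∂L/∂y = 2(y - t) = 2(6 - 2) = 8
∂y/∂w = x = -2
∂L/∂w = ∂L/∂y · ∂y/∂w = 8 × -2 = -16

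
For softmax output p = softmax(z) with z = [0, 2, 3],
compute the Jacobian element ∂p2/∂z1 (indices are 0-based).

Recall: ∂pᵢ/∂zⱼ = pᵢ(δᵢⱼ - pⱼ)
∂p2/∂z1 = -0.183

p = softmax(z) = [0.03512, 0.2595, 0.7054]
p2 = 0.7054, p1 = 0.2595

∂p2/∂z1 = -p2 × p1 = -0.7054 × 0.2595 = -0.183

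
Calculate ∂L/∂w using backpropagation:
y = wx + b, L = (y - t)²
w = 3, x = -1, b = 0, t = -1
∂L/∂w = 4

y = wx + b = (3)(-1) + 0 = -3
∂L/∂y = 2(y - t) = 2(-3 - -1) = -4
∂y/∂w = x = -1
∂L/∂w = ∂L/∂y · ∂y/∂w = -4 × -1 = 4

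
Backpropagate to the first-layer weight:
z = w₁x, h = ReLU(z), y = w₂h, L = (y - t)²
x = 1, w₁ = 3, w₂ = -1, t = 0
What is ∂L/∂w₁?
∂L/∂w₁ = 6

Forward pass:
z = w₁x = 3×1 = 3
h = ReLU(3) = 3
y = w₂h = -1×3 = -3

Backward pass:
∂L/∂y = 2(y - t) = 2(-3 - 0) = -6
∂y/∂h = w₂ = -1
∂h/∂z = 1 (ReLU derivative)
∂z/∂w₁ = x = 1

∂L/∂w₁ = -6 × -1 × 1 × 1 = 6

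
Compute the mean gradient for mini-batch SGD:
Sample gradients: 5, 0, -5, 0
Average gradient = 0

Average = (1/4)(5 + 0 + -5 + 0) = 0/4 = 0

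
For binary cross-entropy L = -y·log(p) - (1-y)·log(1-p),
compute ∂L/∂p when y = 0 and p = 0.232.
∂L/∂p = 1.302

∂L/∂p = -y/p + (1-y)/(1-p) = 0 + 1/0.768 = 1.302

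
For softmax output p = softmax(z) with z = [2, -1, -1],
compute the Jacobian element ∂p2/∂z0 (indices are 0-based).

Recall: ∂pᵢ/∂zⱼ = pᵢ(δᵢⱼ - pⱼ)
∂p2/∂z0 = -0.04118

p = softmax(z) = [0.9094, 0.04528, 0.04528]
p2 = 0.04528, p0 = 0.9094

∂p2/∂z0 = -p2 × p0 = -0.04528 × 0.9094 = -0.04118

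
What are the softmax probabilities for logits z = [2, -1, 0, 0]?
p = [0.7573, 0.0377, 0.1025, 0.1025]

exp(z) = [7.389, 0.3679, 1, 1]
Sum = 9.757
p = [0.7573, 0.0377, 0.1025, 0.1025]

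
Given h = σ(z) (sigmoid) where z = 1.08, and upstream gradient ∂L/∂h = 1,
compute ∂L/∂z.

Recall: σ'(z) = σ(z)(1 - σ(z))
∂L/∂z = 0.1892

σ(1.08) = 0.7465
σ'(1.08) = σ(1.08)(1 - σ(1.08)) = 0.7465 × 0.2535 = 0.1892
∂L/∂z = ∂L/∂h · σ'(z) = 1 × 0.1892 = 0.1892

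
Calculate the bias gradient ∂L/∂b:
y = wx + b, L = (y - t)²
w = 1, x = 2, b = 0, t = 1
∂L/∂b = 2

y = wx + b = (1)(2) + 0 = 2
∂L/∂y = 2(y - t) = 2(2 - 1) = 2
∂y/∂b = 1
∂L/∂b = ∂L/∂y · ∂y/∂b = 2 × 1 = 2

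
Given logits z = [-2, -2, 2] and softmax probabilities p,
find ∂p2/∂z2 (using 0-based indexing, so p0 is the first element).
∂p2/∂z2 = 0.03409

p = softmax(z) = [0.01767, 0.01767, 0.9647]
p2 = 0.9647

∂p2/∂z2 = p2(1 - p2) = 0.9647 × (1 - 0.9647) = 0.03409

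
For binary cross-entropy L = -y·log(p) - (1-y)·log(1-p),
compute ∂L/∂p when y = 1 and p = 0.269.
∂L/∂p = -3.717

∂L/∂p = -y/p + (1-y)/(1-p) = -1/0.269 + 0 = -3.717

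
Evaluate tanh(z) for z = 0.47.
0.4382

tanh(0.47) = (e^(0.47) - e^(-0.47))/(e^(0.47) + e^(-0.47)) = 0.4382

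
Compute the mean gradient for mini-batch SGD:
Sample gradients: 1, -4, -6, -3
Average gradient = -3

Average = (1/4)(1 + -4 + -6 + -3) = -12/4 = -3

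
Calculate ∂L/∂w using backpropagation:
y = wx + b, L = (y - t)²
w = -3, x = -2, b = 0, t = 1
∂L/∂w = -20

y = wx + b = (-3)(-2) + 0 = 6
∂L/∂y = 2(y - t) = 2(6 - 1) = 10
∂y/∂w = x = -2
∂L/∂w = ∂L/∂y · ∂y/∂w = 10 × -2 = -20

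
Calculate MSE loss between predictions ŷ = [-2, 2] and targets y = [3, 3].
MSE = 13

MSE = (1/2)((-2-3)² + (2-3)²) = (1/2)(25 + 1) = 13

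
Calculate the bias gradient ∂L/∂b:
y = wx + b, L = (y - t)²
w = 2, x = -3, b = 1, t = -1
∂L/∂b = -8

y = wx + b = (2)(-3) + 1 = -5
∂L/∂y = 2(y - t) = 2(-5 - -1) = -8
∂y/∂b = 1
∂L/∂b = ∂L/∂y · ∂y/∂b = -8 × 1 = -8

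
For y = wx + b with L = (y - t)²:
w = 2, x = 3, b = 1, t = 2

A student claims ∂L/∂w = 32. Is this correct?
Incorrect

y = (2)(3) + 1 = 7
∂L/∂y = 2(y - t) = 2(7 - 2) = 10
∂y/∂w = x = 3
∂L/∂w = 10 × 3 = 30

Claimed value: 32
Incorrect: The correct gradient is 30.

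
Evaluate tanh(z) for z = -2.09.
-0.9699

tanh(-2.09) = (e^(-2.09) - e^(2.09))/(e^(-2.09) + e^(2.09)) = -0.9699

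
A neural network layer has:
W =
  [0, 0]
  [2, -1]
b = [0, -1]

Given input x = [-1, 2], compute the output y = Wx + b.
y = [0, -5]

Wx = [0×-1 + 0×2, 2×-1 + -1×2]
   = [0, -4]
y = Wx + b = [0 + 0, -4 + -1] = [0, -5]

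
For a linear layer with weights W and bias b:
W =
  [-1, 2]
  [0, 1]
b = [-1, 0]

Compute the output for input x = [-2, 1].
y = [3, 1]

Wx = [-1×-2 + 2×1, 0×-2 + 1×1]
   = [4, 1]
y = Wx + b = [4 + -1, 1 + 0] = [3, 1]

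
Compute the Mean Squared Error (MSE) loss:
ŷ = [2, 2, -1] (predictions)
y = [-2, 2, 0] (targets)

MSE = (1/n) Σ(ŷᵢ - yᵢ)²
MSE = 5.667

MSE = (1/3)((2--2)² + (2-2)² + (-1-0)²) = (1/3)(16 + 0 + 1) = 5.667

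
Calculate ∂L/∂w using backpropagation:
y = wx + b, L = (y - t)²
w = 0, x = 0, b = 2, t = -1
∂L/∂w = 0

y = wx + b = (0)(0) + 2 = 2
∂L/∂y = 2(y - t) = 2(2 - -1) = 6
∂y/∂w = x = 0
∂L/∂w = ∂L/∂y · ∂y/∂w = 6 × 0 = 0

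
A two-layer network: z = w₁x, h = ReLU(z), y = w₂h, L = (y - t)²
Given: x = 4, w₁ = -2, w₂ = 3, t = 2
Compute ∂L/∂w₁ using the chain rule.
∂L/∂w₁ = 0

Forward pass:
z = w₁x = -2×4 = -8
h = ReLU(-8) = 0
y = w₂h = 3×0 = 0

Backward pass:
∂L/∂y = 2(y - t) = 2(0 - 2) = -4
∂y/∂h = w₂ = 3
∂h/∂z = 0 (ReLU derivative)
∂z/∂w₁ = x = 4

∂L/∂w₁ = -4 × 3 × 0 × 4 = 0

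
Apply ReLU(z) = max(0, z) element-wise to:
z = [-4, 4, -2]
h = [0, 4, 0]

ReLU applied element-wise: max(0,-4)=0, max(0,4)=4, max(0,-2)=0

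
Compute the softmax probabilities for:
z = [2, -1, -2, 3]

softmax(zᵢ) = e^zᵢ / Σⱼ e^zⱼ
p = [0.2641, 0.0131, 0.0048, 0.7179]

exp(z) = [7.389, 0.3679, 0.1353, 20.09]
Sum = 27.98
p = [0.2641, 0.0131, 0.0048, 0.7179]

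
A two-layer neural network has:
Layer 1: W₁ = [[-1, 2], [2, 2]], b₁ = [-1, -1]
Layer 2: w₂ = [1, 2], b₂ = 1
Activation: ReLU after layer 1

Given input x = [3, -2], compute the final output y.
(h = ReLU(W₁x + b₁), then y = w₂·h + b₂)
y = 3

Layer 1 pre-activation: z₁ = [-8, 1]
After ReLU: h = [0, 1]
Layer 2 output: y = 1×0 + 2×1 + 1 = 3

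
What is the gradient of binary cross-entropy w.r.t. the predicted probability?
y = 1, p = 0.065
∂L/∂p = -15.38

∂L/∂p = -y/p + (1-y)/(1-p) = -1/0.065 + 0 = -15.38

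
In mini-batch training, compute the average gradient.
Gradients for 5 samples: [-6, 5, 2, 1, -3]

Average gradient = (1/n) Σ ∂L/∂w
Average gradient = -0.2

Average = (1/5)(-6 + 5 + 2 + 1 + -3) = -1/5 = -0.2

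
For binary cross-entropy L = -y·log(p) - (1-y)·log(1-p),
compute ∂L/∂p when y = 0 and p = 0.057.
∂L/∂p = 1.06

∂L/∂p = -y/p + (1-y)/(1-p) = 0 + 1/0.943 = 1.06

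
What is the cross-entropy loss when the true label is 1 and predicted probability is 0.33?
L = 1.109

L = -1·log(0.33) - 0·log(0.67) = -log(0.33) = 1.109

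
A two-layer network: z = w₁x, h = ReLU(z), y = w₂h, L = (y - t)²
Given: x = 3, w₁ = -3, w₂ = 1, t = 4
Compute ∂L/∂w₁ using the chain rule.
∂L/∂w₁ = 0

Forward pass:
z = w₁x = -3×3 = -9
h = ReLU(-9) = 0
y = w₂h = 1×0 = 0

Backward pass:
∂L/∂y = 2(y - t) = 2(0 - 4) = -8
∂y/∂h = w₂ = 1
∂h/∂z = 0 (ReLU derivative)
∂z/∂w₁ = x = 3

∂L/∂w₁ = -8 × 1 × 0 × 3 = 0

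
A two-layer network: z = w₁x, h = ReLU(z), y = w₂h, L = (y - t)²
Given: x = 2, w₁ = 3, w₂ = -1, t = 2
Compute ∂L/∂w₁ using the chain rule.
∂L/∂w₁ = 32

Forward pass:
z = w₁x = 3×2 = 6
h = ReLU(6) = 6
y = w₂h = -1×6 = -6

Backward pass:
∂L/∂y = 2(y - t) = 2(-6 - 2) = -16
∂y/∂h = w₂ = -1
∂h/∂z = 1 (ReLU derivative)
∂z/∂w₁ = x = 2

∂L/∂w₁ = -16 × -1 × 1 × 2 = 32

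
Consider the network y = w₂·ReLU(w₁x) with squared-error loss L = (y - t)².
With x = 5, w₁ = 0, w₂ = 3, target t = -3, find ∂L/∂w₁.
∂L/∂w₁ = 0

Forward pass:
z = w₁x = 0×5 = 0
h = ReLU(0) = 0
y = w₂h = 3×0 = 0

Backward pass:
∂L/∂y = 2(y - t) = 2(0 - -3) = 6
∂y/∂h = w₂ = 3
∂h/∂z = 0 (ReLU derivative)
∂z/∂w₁ = x = 5

∂L/∂w₁ = 6 × 3 × 0 × 5 = 0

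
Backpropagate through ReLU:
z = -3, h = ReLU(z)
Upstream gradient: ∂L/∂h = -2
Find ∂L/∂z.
∂L/∂z = 0

h = ReLU(-3) = 0
Since z < 0: ∂h/∂z = 0
∂L/∂z = ∂L/∂h · ∂h/∂z = -2 × 0 = 0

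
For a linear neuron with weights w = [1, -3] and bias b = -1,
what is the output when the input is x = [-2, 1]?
y = -6

y = (1)(-2) + (-3)(1) + -1 = -6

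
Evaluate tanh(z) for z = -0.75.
-0.6351

tanh(-0.75) = (e^(-0.75) - e^(0.75))/(e^(-0.75) + e^(0.75)) = -0.6351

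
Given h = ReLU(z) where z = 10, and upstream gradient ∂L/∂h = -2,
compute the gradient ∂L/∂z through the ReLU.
∂L/∂z = -2

h = ReLU(10) = 10
Since z > 0: ∂h/∂z = 1
∂L/∂z = ∂L/∂h · ∂h/∂z = -2 × 1 = -2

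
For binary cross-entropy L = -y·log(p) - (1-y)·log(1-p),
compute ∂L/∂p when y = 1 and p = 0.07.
∂L/∂p = -14.29

∂L/∂p = -y/p + (1-y)/(1-p) = -1/0.07 + 0 = -14.29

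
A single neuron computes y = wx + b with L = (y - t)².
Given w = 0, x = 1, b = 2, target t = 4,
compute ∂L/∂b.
∂L/∂b = -4

y = wx + b = (0)(1) + 2 = 2
∂L/∂y = 2(y - t) = 2(2 - 4) = -4
∂y/∂b = 1
∂L/∂b = ∂L/∂y · ∂y/∂b = -4 × 1 = -4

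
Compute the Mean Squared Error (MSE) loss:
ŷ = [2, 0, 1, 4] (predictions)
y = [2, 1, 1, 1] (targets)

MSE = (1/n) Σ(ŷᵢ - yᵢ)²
MSE = 2.5

MSE = (1/4)((2-2)² + (0-1)² + (1-1)² + (4-1)²) = (1/4)(0 + 1 + 0 + 9) = 2.5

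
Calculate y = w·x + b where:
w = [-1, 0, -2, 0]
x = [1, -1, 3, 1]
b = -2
y = -9

y = (-1)(1) + (0)(-1) + (-2)(3) + (0)(1) + -2 = -9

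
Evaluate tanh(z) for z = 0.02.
0.02

tanh(0.02) = (e^(0.02) - e^(-0.02))/(e^(0.02) + e^(-0.02)) = 0.02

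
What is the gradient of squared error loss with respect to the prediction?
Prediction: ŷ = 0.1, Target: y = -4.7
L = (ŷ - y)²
∂L/∂ŷ = 9.6

∂L/∂ŷ = 2(ŷ - y) = 2(0.1 - -4.7) = 2(4.8) = 9.6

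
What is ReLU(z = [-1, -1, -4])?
h = [0, 0, 0]

ReLU applied element-wise: max(0,-1)=0, max(0,-1)=0, max(0,-4)=0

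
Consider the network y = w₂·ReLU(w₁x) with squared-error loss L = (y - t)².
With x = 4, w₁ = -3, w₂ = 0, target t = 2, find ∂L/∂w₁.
∂L/∂w₁ = 0

Forward pass:
z = w₁x = -3×4 = -12
h = ReLU(-12) = 0
y = w₂h = 0×0 = 0

Backward pass:
∂L/∂y = 2(y - t) = 2(0 - 2) = -4
∂y/∂h = w₂ = 0
∂h/∂z = 0 (ReLU derivative)
∂z/∂w₁ = x = 4

∂L/∂w₁ = -4 × 0 × 0 × 4 = 0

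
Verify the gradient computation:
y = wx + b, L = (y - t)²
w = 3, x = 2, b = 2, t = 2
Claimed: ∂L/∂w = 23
Incorrect

y = (3)(2) + 2 = 8
∂L/∂y = 2(y - t) = 2(8 - 2) = 12
∂y/∂w = x = 2
∂L/∂w = 12 × 2 = 24

Claimed value: 23
Incorrect: The correct gradient is 24.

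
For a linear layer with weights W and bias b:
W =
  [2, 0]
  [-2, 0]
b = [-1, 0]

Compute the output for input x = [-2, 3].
y = [-5, 4]

Wx = [2×-2 + 0×3, -2×-2 + 0×3]
   = [-4, 4]
y = Wx + b = [-4 + -1, 4 + 0] = [-5, 4]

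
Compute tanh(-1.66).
-0.9302

tanh(-1.66) = (e^(-1.66) - e^(1.66))/(e^(-1.66) + e^(1.66)) = -0.9302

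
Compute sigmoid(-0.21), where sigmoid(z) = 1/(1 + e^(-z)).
0.4477

sigmoid(-0.21) = 1/(1 + e^(0.21)) = 1/(1 + 1.234) = 0.4477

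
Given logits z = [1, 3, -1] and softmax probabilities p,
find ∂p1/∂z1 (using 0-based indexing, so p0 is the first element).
∂p1/∂z1 = 0.1154

p = softmax(z) = [0.1173, 0.8668, 0.01588]
p1 = 0.8668

∂p1/∂z1 = p1(1 - p1) = 0.8668 × (1 - 0.8668) = 0.1154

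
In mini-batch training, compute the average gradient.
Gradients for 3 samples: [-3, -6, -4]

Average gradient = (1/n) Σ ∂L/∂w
Average gradient = -4.333

Average = (1/3)(-3 + -6 + -4) = -13/3 = -4.333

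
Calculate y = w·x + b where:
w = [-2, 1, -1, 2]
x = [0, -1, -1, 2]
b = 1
y = 5

y = (-2)(0) + (1)(-1) + (-1)(-1) + (2)(2) + 1 = 5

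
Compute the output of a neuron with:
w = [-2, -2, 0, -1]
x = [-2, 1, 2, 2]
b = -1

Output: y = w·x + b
y = -1

y = (-2)(-2) + (-2)(1) + (0)(2) + (-1)(2) + -1 = -1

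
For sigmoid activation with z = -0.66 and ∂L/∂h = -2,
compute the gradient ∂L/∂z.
∂L/∂z = -0.4493

σ(-0.66) = 0.3407
σ'(-0.66) = σ(-0.66)(1 - σ(-0.66)) = 0.3407 × 0.6593 = 0.2246
∂L/∂z = ∂L/∂h · σ'(z) = -2 × 0.2246 = -0.4493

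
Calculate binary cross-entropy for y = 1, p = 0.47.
L = 0.755

L = -1·log(0.47) - 0·log(0.53) = -log(0.47) = 0.755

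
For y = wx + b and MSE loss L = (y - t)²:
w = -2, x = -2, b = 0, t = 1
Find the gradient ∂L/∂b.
∂L/∂b = 6

y = wx + b = (-2)(-2) + 0 = 4
∂L/∂y = 2(y - t) = 2(4 - 1) = 6
∂y/∂b = 1
∂L/∂b = ∂L/∂y · ∂y/∂b = 6 × 1 = 6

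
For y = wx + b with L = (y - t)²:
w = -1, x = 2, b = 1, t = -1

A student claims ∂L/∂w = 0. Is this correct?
Correct

y = (-1)(2) + 1 = -1
∂L/∂y = 2(y - t) = 2(-1 - -1) = 0
∂y/∂w = x = 2
∂L/∂w = 0 × 2 = 0

Claimed value: 0
Correct: The correct gradient is 0.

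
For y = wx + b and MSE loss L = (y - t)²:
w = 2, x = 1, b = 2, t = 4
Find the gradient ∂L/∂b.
∂L/∂b = 0

y = wx + b = (2)(1) + 2 = 4
∂L/∂y = 2(y - t) = 2(4 - 4) = 0
∂y/∂b = 1
∂L/∂b = ∂L/∂y · ∂y/∂b = 0 × 1 = 0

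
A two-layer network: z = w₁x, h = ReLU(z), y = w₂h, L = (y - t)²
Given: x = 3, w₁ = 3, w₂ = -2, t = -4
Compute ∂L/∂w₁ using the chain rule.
∂L/∂w₁ = 168

Forward pass:
z = w₁x = 3×3 = 9
h = ReLU(9) = 9
y = w₂h = -2×9 = -18

Backward pass:
∂L/∂y = 2(y - t) = 2(-18 - -4) = -28
∂y/∂h = w₂ = -2
∂h/∂z = 1 (ReLU derivative)
∂z/∂w₁ = x = 3

∂L/∂w₁ = -28 × -2 × 1 × 3 = 168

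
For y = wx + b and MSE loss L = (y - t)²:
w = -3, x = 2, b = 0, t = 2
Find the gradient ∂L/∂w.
∂L/∂w = -32

y = wx + b = (-3)(2) + 0 = -6
∂L/∂y = 2(y - t) = 2(-6 - 2) = -16
∂y/∂w = x = 2
∂L/∂w = ∂L/∂y · ∂y/∂w = -16 × 2 = -32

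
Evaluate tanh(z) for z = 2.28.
0.9793

tanh(2.28) = (e^(2.28) - e^(-2.28))/(e^(2.28) + e^(-2.28)) = 0.9793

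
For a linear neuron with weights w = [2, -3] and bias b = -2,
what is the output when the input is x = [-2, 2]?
y = -12

y = (2)(-2) + (-3)(2) + -2 = -12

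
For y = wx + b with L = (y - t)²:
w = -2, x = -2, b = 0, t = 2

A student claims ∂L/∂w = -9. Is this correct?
Incorrect

y = (-2)(-2) + 0 = 4
∂L/∂y = 2(y - t) = 2(4 - 2) = 4
∂y/∂w = x = -2
∂L/∂w = 4 × -2 = -8

Claimed value: -9
Incorrect: The correct gradient is -8.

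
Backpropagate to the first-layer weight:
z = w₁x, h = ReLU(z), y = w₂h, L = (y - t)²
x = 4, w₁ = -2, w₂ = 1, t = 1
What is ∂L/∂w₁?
∂L/∂w₁ = 0

Forward pass:
z = w₁x = -2×4 = -8
h = ReLU(-8) = 0
y = w₂h = 1×0 = 0

Backward pass:
∂L/∂y = 2(y - t) = 2(0 - 1) = -2
∂y/∂h = w₂ = 1
∂h/∂z = 0 (ReLU derivative)
∂z/∂w₁ = x = 4

∂L/∂w₁ = -2 × 1 × 0 × 4 = 0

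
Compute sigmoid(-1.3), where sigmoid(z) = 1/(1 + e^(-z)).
0.2142

sigmoid(-1.3) = 1/(1 + e^(1.3)) = 1/(1 + 3.669) = 0.2142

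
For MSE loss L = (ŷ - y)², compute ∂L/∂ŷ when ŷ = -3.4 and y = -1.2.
∂L/∂ŷ = -4.4

∂L/∂ŷ = 2(ŷ - y) = 2(-3.4 - -1.2) = 2(-2.2) = -4.4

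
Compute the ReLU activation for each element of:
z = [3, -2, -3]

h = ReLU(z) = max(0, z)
h = [3, 0, 0]

ReLU applied element-wise: max(0,3)=3, max(0,-2)=0, max(0,-3)=0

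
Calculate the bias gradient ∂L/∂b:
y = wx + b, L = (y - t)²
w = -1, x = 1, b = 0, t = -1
∂L/∂b = 0

y = wx + b = (-1)(1) + 0 = -1
∂L/∂y = 2(y - t) = 2(-1 - -1) = 0
∂y/∂b = 1
∂L/∂b = ∂L/∂y · ∂y/∂b = 0 × 1 = 0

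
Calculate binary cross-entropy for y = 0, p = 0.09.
L = 0.09431

L = -0·log(0.09) - 1·log(0.91) = -log(0.91) = 0.09431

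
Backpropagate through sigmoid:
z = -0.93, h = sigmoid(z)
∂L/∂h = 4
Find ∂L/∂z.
∂L/∂z = 0.8115

σ(-0.93) = 0.2829
σ'(-0.93) = σ(-0.93)(1 - σ(-0.93)) = 0.2829 × 0.7171 = 0.2029
∂L/∂z = ∂L/∂h · σ'(z) = 4 × 0.2029 = 0.8115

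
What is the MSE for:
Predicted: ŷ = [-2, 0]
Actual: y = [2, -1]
MSE = 8.5

MSE = (1/2)((-2-2)² + (0--1)²) = (1/2)(16 + 1) = 8.5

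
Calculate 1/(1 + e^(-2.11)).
0.8919

sigmoid(2.11) = 1/(1 + e^(-2.11)) = 1/(1 + 0.1212) = 0.8919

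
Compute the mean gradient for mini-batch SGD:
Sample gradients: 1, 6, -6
Average gradient = 0.3333

Average = (1/3)(1 + 6 + -6) = 1/3 = 0.3333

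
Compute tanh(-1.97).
-0.9618

tanh(-1.97) = (e^(-1.97) - e^(1.97))/(e^(-1.97) + e^(1.97)) = -0.9618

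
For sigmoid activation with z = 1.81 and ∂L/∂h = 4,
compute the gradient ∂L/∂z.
∂L/∂z = 0.4834

σ(1.81) = 0.8594
σ'(1.81) = σ(1.81)(1 - σ(1.81)) = 0.8594 × 0.1406 = 0.1209
∂L/∂z = ∂L/∂h · σ'(z) = 4 × 0.1209 = 0.4834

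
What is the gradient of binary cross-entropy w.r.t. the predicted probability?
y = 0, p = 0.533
∂L/∂p = 2.141

∂L/∂p = -y/p + (1-y)/(1-p) = 0 + 1/0.467 = 2.141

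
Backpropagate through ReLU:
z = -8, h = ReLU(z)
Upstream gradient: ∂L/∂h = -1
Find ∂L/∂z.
∂L/∂z = 0

h = ReLU(-8) = 0
Since z < 0: ∂h/∂z = 0
∂L/∂z = ∂L/∂h · ∂h/∂z = -1 × 0 = 0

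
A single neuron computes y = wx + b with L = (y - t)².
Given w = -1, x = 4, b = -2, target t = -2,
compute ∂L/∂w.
∂L/∂w = -32

y = wx + b = (-1)(4) + -2 = -6
∂L/∂y = 2(y - t) = 2(-6 - -2) = -8
∂y/∂w = x = 4
∂L/∂w = ∂L/∂y · ∂y/∂w = -8 × 4 = -32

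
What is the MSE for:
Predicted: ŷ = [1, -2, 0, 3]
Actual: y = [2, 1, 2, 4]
MSE = 3.75

MSE = (1/4)((1-2)² + (-2-1)² + (0-2)² + (3-4)²) = (1/4)(1 + 9 + 4 + 1) = 3.75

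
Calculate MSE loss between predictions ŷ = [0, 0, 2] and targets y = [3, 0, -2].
MSE = 8.333

MSE = (1/3)((0-3)² + (0-0)² + (2--2)²) = (1/3)(9 + 0 + 16) = 8.333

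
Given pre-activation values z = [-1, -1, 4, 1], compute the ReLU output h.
h = [0, 0, 4, 1]

ReLU applied element-wise: max(0,-1)=0, max(0,-1)=0, max(0,4)=4, max(0,1)=1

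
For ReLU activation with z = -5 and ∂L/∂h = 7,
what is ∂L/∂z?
∂L/∂z = 0

h = ReLU(-5) = 0
Since z < 0: ∂h/∂z = 0
∂L/∂z = ∂L/∂h · ∂h/∂z = 7 × 0 = 0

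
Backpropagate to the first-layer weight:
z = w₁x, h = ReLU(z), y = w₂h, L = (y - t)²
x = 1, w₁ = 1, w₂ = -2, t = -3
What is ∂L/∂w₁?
∂L/∂w₁ = -4

Forward pass:
z = w₁x = 1×1 = 1
h = ReLU(1) = 1
y = w₂h = -2×1 = -2

Backward pass:
∂L/∂y = 2(y - t) = 2(-2 - -3) = 2
∂y/∂h = w₂ = -2
∂h/∂z = 1 (ReLU derivative)
∂z/∂w₁ = x = 1

∂L/∂w₁ = 2 × -2 × 1 × 1 = -4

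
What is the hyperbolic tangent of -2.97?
-0.9947

tanh(-2.97) = (e^(-2.97) - e^(2.97))/(e^(-2.97) + e^(2.97)) = -0.9947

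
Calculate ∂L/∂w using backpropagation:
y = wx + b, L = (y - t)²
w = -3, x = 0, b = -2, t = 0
∂L/∂w = 0

y = wx + b = (-3)(0) + -2 = -2
∂L/∂y = 2(y - t) = 2(-2 - 0) = -4
∂y/∂w = x = 0
∂L/∂w = ∂L/∂y · ∂y/∂w = -4 × 0 = 0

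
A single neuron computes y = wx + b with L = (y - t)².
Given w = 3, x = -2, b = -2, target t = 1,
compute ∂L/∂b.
∂L/∂b = -18

y = wx + b = (3)(-2) + -2 = -8
∂L/∂y = 2(y - t) = 2(-8 - 1) = -18
∂y/∂b = 1
∂L/∂b = ∂L/∂y · ∂y/∂b = -18 × 1 = -18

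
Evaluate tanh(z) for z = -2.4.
-0.9837

tanh(-2.4) = (e^(-2.4) - e^(2.4))/(e^(-2.4) + e^(2.4)) = -0.9837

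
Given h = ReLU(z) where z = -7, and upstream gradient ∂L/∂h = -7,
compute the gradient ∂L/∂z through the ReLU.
∂L/∂z = 0

h = ReLU(-7) = 0
Since z < 0: ∂h/∂z = 0
∂L/∂z = ∂L/∂h · ∂h/∂z = -7 × 0 = 0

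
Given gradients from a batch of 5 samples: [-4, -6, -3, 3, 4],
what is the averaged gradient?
Average gradient = -1.2

Average = (1/5)(-4 + -6 + -3 + 3 + 4) = -6/5 = -1.2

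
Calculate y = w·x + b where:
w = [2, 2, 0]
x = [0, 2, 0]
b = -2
y = 2

y = (2)(0) + (2)(2) + (0)(0) + -2 = 2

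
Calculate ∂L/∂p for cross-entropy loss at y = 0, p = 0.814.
∂L/∂p = 5.376

∂L/∂p = -y/p + (1-y)/(1-p) = 0 + 1/0.186 = 5.376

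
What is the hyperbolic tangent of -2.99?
-0.995

tanh(-2.99) = (e^(-2.99) - e^(2.99))/(e^(-2.99) + e^(2.99)) = -0.995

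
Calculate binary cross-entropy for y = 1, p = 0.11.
L = 2.207

L = -1·log(0.11) - 0·log(0.89) = -log(0.11) = 2.207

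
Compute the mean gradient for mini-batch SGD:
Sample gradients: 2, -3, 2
Average gradient = 0.3333

Average = (1/3)(2 + -3 + 2) = 1/3 = 0.3333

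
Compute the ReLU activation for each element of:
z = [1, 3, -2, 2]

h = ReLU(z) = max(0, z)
h = [1, 3, 0, 2]

ReLU applied element-wise: max(0,1)=1, max(0,3)=3, max(0,-2)=0, max(0,2)=2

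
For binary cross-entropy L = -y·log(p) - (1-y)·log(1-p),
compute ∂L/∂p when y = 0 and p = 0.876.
∂L/∂p = 8.065

∂L/∂p = -y/p + (1-y)/(1-p) = 0 + 1/0.124 = 8.065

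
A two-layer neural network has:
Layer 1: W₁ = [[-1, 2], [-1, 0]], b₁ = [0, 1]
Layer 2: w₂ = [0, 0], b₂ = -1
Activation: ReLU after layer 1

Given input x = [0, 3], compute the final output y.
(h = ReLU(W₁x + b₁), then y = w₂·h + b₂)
y = -1

Layer 1 pre-activation: z₁ = [6, 1]
After ReLU: h = [6, 1]
Layer 2 output: y = 0×6 + 0×1 + -1 = -1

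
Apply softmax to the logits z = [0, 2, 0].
p = [0.1065, 0.787, 0.1065]

exp(z) = [1, 7.389, 1]
Sum = 9.389
p = [0.1065, 0.787, 0.1065]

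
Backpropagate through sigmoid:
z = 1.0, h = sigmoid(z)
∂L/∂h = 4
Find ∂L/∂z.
∂L/∂z = 0.7864

σ(1.0) = 0.7311
σ'(1.0) = σ(1.0)(1 - σ(1.0)) = 0.7311 × 0.2689 = 0.1966
∂L/∂z = ∂L/∂h · σ'(z) = 4 × 0.1966 = 0.7864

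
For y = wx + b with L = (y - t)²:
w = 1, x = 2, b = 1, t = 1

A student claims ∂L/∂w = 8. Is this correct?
Correct

y = (1)(2) + 1 = 3
∂L/∂y = 2(y - t) = 2(3 - 1) = 4
∂y/∂w = x = 2
∂L/∂w = 4 × 2 = 8

Claimed value: 8
Correct: The correct gradient is 8.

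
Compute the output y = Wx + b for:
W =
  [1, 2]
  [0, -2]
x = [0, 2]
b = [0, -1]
y = [4, -5]

Wx = [1×0 + 2×2, 0×0 + -2×2]
   = [4, -4]
y = Wx + b = [4 + 0, -4 + -1] = [4, -5]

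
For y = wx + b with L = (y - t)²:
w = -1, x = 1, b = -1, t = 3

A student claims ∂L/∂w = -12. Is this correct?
Incorrect

y = (-1)(1) + -1 = -2
∂L/∂y = 2(y - t) = 2(-2 - 3) = -10
∂y/∂w = x = 1
∂L/∂w = -10 × 1 = -10

Claimed value: -12
Incorrect: The correct gradient is -10.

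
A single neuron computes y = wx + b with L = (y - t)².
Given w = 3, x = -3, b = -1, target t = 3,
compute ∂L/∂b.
∂L/∂b = -26

y = wx + b = (3)(-3) + -1 = -10
∂L/∂y = 2(y - t) = 2(-10 - 3) = -26
∂y/∂b = 1
∂L/∂b = ∂L/∂y · ∂y/∂b = -26 × 1 = -26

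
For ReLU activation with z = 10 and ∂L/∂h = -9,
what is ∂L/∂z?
∂L/∂z = -9

h = ReLU(10) = 10
Since z > 0: ∂h/∂z = 1
∂L/∂z = ∂L/∂h · ∂h/∂z = -9 × 1 = -9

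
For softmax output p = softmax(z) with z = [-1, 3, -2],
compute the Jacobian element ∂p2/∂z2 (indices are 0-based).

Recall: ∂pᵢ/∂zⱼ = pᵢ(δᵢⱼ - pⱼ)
∂p2/∂z2 = 0.00653

p = softmax(z) = [0.01787, 0.9756, 0.006573]
p2 = 0.006573

∂p2/∂z2 = p2(1 - p2) = 0.006573 × (1 - 0.006573) = 0.00653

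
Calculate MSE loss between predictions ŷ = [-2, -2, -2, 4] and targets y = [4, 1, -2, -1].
MSE = 17.5

MSE = (1/4)((-2-4)² + (-2-1)² + (-2--2)² + (4--1)²) = (1/4)(36 + 9 + 0 + 25) = 17.5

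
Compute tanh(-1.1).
-0.8005

tanh(-1.1) = (e^(-1.1) - e^(1.1))/(e^(-1.1) + e^(1.1)) = -0.8005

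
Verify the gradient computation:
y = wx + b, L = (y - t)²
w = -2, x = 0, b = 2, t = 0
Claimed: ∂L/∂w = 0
Correct

y = (-2)(0) + 2 = 2
∂L/∂y = 2(y - t) = 2(2 - 0) = 4
∂y/∂w = x = 0
∂L/∂w = 4 × 0 = 0

Claimed value: 0
Correct: The correct gradient is 0.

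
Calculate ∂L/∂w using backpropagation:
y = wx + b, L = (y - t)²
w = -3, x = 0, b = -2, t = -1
∂L/∂w = 0

y = wx + b = (-3)(0) + -2 = -2
∂L/∂y = 2(y - t) = 2(-2 - -1) = -2
∂y/∂w = x = 0
∂L/∂w = ∂L/∂y · ∂y/∂w = -2 × 0 = 0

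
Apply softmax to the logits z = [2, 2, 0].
p = [0.4683, 0.4683, 0.0634]

exp(z) = [7.389, 7.389, 1]
Sum = 15.78
p = [0.4683, 0.4683, 0.0634]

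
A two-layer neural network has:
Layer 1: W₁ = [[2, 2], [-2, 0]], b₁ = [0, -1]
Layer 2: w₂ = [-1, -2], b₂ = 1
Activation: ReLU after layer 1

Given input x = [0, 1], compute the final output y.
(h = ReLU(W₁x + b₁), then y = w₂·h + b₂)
y = -1

Layer 1 pre-activation: z₁ = [2, -1]
After ReLU: h = [2, 0]
Layer 2 output: y = -1×2 + -2×0 + 1 = -1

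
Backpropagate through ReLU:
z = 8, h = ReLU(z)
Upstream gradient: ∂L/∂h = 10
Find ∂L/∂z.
∂L/∂z = 10

h = ReLU(8) = 8
Since z > 0: ∂h/∂z = 1
∂L/∂z = ∂L/∂h · ∂h/∂z = 10 × 1 = 10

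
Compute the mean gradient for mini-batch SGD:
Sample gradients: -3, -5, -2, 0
Average gradient = -2.5

Average = (1/4)(-3 + -5 + -2 + 0) = -10/4 = -2.5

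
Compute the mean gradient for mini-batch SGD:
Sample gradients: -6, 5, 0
Average gradient = -0.3333

Average = (1/3)(-6 + 5 + 0) = -1/3 = -0.3333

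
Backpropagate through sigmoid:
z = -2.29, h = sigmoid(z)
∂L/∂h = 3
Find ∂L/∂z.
∂L/∂z = 0.2505

σ(-2.29) = 0.09195
σ'(-2.29) = σ(-2.29)(1 - σ(-2.29)) = 0.09195 × 0.908 = 0.0835
∂L/∂z = ∂L/∂h · σ'(z) = 3 × 0.0835 = 0.2505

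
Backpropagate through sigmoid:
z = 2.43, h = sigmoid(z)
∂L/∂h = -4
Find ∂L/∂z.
∂L/∂z = -0.2975

σ(2.43) = 0.9191
σ'(2.43) = σ(2.43)(1 - σ(2.43)) = 0.9191 × 0.08091 = 0.07437
∂L/∂z = ∂L/∂h · σ'(z) = -4 × 0.07437 = -0.2975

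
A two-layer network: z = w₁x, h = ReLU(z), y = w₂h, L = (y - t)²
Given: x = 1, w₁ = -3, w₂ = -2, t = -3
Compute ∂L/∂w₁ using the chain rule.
∂L/∂w₁ = 0

Forward pass:
z = w₁x = -3×1 = -3
h = ReLU(-3) = 0
y = w₂h = -2×0 = 0

Backward pass:
∂L/∂y = 2(y - t) = 2(0 - -3) = 6
∂y/∂h = w₂ = -2
∂h/∂z = 0 (ReLU derivative)
∂z/∂w₁ = x = 1

∂L/∂w₁ = 6 × -2 × 0 × 1 = 0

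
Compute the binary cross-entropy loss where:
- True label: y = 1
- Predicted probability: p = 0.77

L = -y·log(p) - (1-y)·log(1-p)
L = 0.2614

L = -1·log(0.77) - 0·log(0.23) = -log(0.77) = 0.2614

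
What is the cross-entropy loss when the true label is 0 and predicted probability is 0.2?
L = 0.2231

L = -0·log(0.2) - 1·log(0.8) = -log(0.8) = 0.2231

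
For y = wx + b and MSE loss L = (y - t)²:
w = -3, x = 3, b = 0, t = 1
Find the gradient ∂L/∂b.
∂L/∂b = -20

y = wx + b = (-3)(3) + 0 = -9
∂L/∂y = 2(y - t) = 2(-9 - 1) = -20
∂y/∂b = 1
∂L/∂b = ∂L/∂y · ∂y/∂b = -20 × 1 = -20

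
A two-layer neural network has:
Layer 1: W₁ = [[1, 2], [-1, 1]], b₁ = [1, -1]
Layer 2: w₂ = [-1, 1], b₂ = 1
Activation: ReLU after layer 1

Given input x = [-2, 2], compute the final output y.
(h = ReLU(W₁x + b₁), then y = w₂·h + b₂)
y = 1

Layer 1 pre-activation: z₁ = [3, 3]
After ReLU: h = [3, 3]
Layer 2 output: y = -1×3 + 1×3 + 1 = 1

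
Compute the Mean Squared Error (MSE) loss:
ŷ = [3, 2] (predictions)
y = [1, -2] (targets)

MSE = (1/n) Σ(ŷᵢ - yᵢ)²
MSE = 10

MSE = (1/2)((3-1)² + (2--2)²) = (1/2)(4 + 16) = 10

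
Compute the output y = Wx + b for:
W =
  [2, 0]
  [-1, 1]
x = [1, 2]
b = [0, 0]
y = [2, 1]

Wx = [2×1 + 0×2, -1×1 + 1×2]
   = [2, 1]
y = Wx + b = [2 + 0, 1 + 0] = [2, 1]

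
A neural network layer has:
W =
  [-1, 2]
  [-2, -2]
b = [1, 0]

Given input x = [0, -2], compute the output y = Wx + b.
y = [-3, 4]

Wx = [-1×0 + 2×-2, -2×0 + -2×-2]
   = [-4, 4]
y = Wx + b = [-4 + 1, 4 + 0] = [-3, 4]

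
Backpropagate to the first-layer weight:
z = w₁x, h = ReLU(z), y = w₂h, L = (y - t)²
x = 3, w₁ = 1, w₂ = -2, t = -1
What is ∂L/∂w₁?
∂L/∂w₁ = 60

Forward pass:
z = w₁x = 1×3 = 3
h = ReLU(3) = 3
y = w₂h = -2×3 = -6

Backward pass:
∂L/∂y = 2(y - t) = 2(-6 - -1) = -10
∂y/∂h = w₂ = -2
∂h/∂z = 1 (ReLU derivative)
∂z/∂w₁ = x = 3

∂L/∂w₁ = -10 × -2 × 1 × 3 = 60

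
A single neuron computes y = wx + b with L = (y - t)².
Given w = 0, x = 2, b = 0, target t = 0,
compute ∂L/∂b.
∂L/∂b = 0

y = wx + b = (0)(2) + 0 = 0
∂L/∂y = 2(y - t) = 2(0 - 0) = 0
∂y/∂b = 1
∂L/∂b = ∂L/∂y · ∂y/∂b = 0 × 1 = 0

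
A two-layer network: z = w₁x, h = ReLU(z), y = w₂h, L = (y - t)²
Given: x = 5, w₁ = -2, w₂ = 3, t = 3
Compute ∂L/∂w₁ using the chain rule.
∂L/∂w₁ = 0

Forward pass:
z = w₁x = -2×5 = -10
h = ReLU(-10) = 0
y = w₂h = 3×0 = 0

Backward pass:
∂L/∂y = 2(y - t) = 2(0 - 3) = -6
∂y/∂h = w₂ = 3
∂h/∂z = 0 (ReLU derivative)
∂z/∂w₁ = x = 5

∂L/∂w₁ = -6 × 3 × 0 × 5 = 0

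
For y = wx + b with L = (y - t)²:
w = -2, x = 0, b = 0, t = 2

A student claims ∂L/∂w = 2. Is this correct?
Incorrect

y = (-2)(0) + 0 = 0
∂L/∂y = 2(y - t) = 2(0 - 2) = -4
∂y/∂w = x = 0
∂L/∂w = -4 × 0 = 0

Claimed value: 2
Incorrect: The correct gradient is 0.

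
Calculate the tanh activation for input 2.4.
0.9837

tanh(2.4) = (e^(2.4) - e^(-2.4))/(e^(2.4) + e^(-2.4)) = 0.9837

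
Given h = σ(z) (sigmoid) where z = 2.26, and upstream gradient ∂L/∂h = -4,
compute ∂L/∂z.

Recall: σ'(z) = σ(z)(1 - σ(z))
∂L/∂z = -0.3422

σ(2.26) = 0.9055
σ'(2.26) = σ(2.26)(1 - σ(2.26)) = 0.9055 × 0.09449 = 0.08556
∂L/∂z = ∂L/∂h · σ'(z) = -4 × 0.08556 = -0.3422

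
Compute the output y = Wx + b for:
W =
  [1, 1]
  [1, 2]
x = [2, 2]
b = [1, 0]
y = [5, 6]

Wx = [1×2 + 1×2, 1×2 + 2×2]
   = [4, 6]
y = Wx + b = [4 + 1, 6 + 0] = [5, 6]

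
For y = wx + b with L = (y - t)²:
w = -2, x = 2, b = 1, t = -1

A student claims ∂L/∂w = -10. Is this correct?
Incorrect

y = (-2)(2) + 1 = -3
∂L/∂y = 2(y - t) = 2(-3 - -1) = -4
∂y/∂w = x = 2
∂L/∂w = -4 × 2 = -8

Claimed value: -10
Incorrect: The correct gradient is -8.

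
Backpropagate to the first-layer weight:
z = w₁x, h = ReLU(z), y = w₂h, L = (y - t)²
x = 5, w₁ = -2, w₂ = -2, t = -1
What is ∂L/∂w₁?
∂L/∂w₁ = 0

Forward pass:
z = w₁x = -2×5 = -10
h = ReLU(-10) = 0
y = w₂h = -2×0 = 0

Backward pass:
∂L/∂y = 2(y - t) = 2(0 - -1) = 2
∂y/∂h = w₂ = -2
∂h/∂z = 0 (ReLU derivative)
∂z/∂w₁ = x = 5

∂L/∂w₁ = 2 × -2 × 0 × 5 = 0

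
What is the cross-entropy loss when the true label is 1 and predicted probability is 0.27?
L = 1.309

L = -1·log(0.27) - 0·log(0.73) = -log(0.27) = 1.309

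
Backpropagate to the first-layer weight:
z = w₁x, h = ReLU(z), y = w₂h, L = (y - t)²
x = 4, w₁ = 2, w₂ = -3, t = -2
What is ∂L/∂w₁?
∂L/∂w₁ = 528

Forward pass:
z = w₁x = 2×4 = 8
h = ReLU(8) = 8
y = w₂h = -3×8 = -24

Backward pass:
∂L/∂y = 2(y - t) = 2(-24 - -2) = -44
∂y/∂h = w₂ = -3
∂h/∂z = 1 (ReLU derivative)
∂z/∂w₁ = x = 4

∂L/∂w₁ = -44 × -3 × 1 × 4 = 528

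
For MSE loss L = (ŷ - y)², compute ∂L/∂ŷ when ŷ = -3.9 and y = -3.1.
∂L/∂ŷ = -1.6

∂L/∂ŷ = 2(ŷ - y) = 2(-3.9 - -3.1) = 2(-0.8) = -1.6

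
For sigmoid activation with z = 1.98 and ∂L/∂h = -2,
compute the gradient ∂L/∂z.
∂L/∂z = -0.2132

σ(1.98) = 0.8787
σ'(1.98) = σ(1.98)(1 - σ(1.98)) = 0.8787 × 0.1213 = 0.1066
∂L/∂z = ∂L/∂h · σ'(z) = -2 × 0.1066 = -0.2132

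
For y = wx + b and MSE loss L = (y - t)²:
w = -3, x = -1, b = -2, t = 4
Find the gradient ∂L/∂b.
∂L/∂b = -6

y = wx + b = (-3)(-1) + -2 = 1
∂L/∂y = 2(y - t) = 2(1 - 4) = -6
∂y/∂b = 1
∂L/∂b = ∂L/∂y · ∂y/∂b = -6 × 1 = -6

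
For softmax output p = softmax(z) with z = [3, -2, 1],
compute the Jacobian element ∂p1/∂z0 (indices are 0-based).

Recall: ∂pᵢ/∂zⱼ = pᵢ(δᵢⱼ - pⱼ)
∂p1/∂z0 = -0.005166

p = softmax(z) = [0.8756, 0.0059, 0.1185]
p1 = 0.0059, p0 = 0.8756

∂p1/∂z0 = -p1 × p0 = -0.0059 × 0.8756 = -0.005166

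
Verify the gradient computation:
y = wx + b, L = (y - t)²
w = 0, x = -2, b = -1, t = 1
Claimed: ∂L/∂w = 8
Correct

y = (0)(-2) + -1 = -1
∂L/∂y = 2(y - t) = 2(-1 - 1) = -4
∂y/∂w = x = -2
∂L/∂w = -4 × -2 = 8

Claimed value: 8
Correct: The correct gradient is 8.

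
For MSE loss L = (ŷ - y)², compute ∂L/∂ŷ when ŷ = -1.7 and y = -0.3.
∂L/∂ŷ = -2.8

∂L/∂ŷ = 2(ŷ - y) = 2(-1.7 - -0.3) = 2(-1.4) = -2.8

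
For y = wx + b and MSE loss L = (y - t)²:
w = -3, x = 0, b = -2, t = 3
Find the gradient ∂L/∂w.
∂L/∂w = 0

y = wx + b = (-3)(0) + -2 = -2
∂L/∂y = 2(y - t) = 2(-2 - 3) = -10
∂y/∂w = x = 0
∂L/∂w = ∂L/∂y · ∂y/∂w = -10 × 0 = 0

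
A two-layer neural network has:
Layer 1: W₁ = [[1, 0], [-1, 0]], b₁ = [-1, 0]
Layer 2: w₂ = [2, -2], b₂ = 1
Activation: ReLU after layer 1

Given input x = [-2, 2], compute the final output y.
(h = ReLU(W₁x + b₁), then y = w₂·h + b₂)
y = -3

Layer 1 pre-activation: z₁ = [-3, 2]
After ReLU: h = [0, 2]
Layer 2 output: y = 2×0 + -2×2 + 1 = -3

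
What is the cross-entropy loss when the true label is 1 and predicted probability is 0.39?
L = 0.9416

L = -1·log(0.39) - 0·log(0.61) = -log(0.39) = 0.9416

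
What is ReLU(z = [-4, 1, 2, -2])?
h = [0, 1, 2, 0]

ReLU applied element-wise: max(0,-4)=0, max(0,1)=1, max(0,2)=2, max(0,-2)=0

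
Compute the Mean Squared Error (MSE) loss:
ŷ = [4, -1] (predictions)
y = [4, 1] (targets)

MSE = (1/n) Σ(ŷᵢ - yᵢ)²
MSE = 2

MSE = (1/2)((4-4)² + (-1-1)²) = (1/2)(0 + 4) = 2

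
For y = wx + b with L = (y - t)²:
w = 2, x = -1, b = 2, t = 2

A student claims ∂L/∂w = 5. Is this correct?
Incorrect

y = (2)(-1) + 2 = 0
∂L/∂y = 2(y - t) = 2(0 - 2) = -4
∂y/∂w = x = -1
∂L/∂w = -4 × -1 = 4

Claimed value: 5
Incorrect: The correct gradient is 4.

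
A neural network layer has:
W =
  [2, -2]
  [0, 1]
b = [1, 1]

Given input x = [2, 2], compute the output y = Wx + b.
y = [1, 3]

Wx = [2×2 + -2×2, 0×2 + 1×2]
   = [0, 2]
y = Wx + b = [0 + 1, 2 + 1] = [1, 3]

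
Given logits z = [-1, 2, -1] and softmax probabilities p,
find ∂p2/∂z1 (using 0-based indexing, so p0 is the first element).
∂p2/∂z1 = -0.04118

p = softmax(z) = [0.04528, 0.9094, 0.04528]
p2 = 0.04528, p1 = 0.9094

∂p2/∂z1 = -p2 × p1 = -0.04528 × 0.9094 = -0.04118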